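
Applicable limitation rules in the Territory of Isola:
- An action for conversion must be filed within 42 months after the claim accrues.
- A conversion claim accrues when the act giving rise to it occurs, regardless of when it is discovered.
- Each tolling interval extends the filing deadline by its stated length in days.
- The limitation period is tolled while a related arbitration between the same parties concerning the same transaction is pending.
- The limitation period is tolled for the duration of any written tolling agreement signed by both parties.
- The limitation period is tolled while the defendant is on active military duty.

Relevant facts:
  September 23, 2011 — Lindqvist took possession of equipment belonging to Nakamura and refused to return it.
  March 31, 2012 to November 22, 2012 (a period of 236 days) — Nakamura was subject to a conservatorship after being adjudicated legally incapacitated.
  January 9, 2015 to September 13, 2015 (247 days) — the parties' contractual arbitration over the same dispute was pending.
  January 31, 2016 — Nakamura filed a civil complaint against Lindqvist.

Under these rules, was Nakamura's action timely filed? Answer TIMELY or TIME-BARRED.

TIME-BARRED

The claim accrued on September 23, 2011, when the wrongful act occurred.
Adding the 42 months base period to September 23, 2011 gives a deadline of March 23, 2015, before any tolling.
The period was tolled for 247 days by the pending related arbitration (January 9, 2015 to September 13, 2015), pushing the deadline to November 25, 2015.
The plaintiff's legal incapacity from March 31, 2012 to November 22, 2012 does not toll the period, because no stated rule makes the plaintiff's incapacity a tolling event.
Nakamura filed on January 31, 2016, after the November 25, 2015 deadline, so the action is time-barred.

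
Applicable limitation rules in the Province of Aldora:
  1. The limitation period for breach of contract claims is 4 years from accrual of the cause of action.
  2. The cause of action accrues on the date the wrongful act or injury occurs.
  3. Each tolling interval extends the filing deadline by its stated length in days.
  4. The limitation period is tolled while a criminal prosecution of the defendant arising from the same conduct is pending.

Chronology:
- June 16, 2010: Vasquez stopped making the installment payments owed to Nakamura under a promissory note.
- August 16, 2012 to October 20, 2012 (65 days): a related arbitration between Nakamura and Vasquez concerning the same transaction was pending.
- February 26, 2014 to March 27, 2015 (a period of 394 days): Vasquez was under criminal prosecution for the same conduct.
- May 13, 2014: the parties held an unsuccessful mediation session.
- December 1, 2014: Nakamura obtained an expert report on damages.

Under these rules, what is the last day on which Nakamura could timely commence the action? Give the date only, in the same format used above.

July 15, 2015

The cause of action accrued on June 16, 2010, the date of the act.
The untolled deadline — 4 years after June 16, 2010 — is June 16, 2014.
Because the pending criminal prosecution ran from February 26, 2014 to March 27, 2015, the deadline is extended by 394 days to July 15, 2015.
No stated provision tolls the period for a pending arbitration, so the interval from August 16, 2012 to October 20, 2012 has no effect on the deadline.
None of the other events listed affects the running of the period under the stated rules.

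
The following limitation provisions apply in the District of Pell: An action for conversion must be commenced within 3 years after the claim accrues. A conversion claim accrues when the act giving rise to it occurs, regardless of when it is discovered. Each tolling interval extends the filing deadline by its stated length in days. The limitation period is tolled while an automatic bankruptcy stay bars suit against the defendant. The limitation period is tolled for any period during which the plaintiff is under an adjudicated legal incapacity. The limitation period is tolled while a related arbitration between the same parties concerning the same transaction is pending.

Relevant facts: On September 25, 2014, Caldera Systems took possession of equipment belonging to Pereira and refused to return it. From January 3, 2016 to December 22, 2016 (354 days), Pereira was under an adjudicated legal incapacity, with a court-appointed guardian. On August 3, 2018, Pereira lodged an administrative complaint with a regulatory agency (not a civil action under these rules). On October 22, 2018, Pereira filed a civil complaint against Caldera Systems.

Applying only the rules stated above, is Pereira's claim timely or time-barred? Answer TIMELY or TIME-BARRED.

TIME-BARRED

The claim accrued on September 25, 2014, when the wrongful act occurred.
Adding the 3 years base period to September 25, 2014 gives a deadline of September 25, 2017, before any tolling.
The plaintiff's legal incapacity from January 3, 2016 to December 22, 2016 tolled the period for 354 days, extending the deadline to September 14, 2018.
Nothing else in the chronology tolls or restarts the period.
Pereira filed on October 22, 2018, after the September 14, 2018 deadline, so the action is time-barred.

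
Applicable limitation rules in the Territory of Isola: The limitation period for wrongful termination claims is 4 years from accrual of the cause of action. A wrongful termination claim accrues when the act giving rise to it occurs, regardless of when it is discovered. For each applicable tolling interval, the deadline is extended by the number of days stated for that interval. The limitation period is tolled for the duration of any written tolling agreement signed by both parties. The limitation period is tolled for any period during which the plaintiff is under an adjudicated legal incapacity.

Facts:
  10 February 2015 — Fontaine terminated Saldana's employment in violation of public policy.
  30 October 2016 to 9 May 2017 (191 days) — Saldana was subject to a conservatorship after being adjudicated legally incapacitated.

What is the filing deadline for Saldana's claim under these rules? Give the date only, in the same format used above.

20 August 2019

The limitation period began to run on 10 February 2015.
Adding the 4 years base period to 10 February 2015 gives a deadline of 10 February 2019, before any tolling.
The period was tolled for 191 days by the plaintiff's legal incapacity (30 October 2016 to 9 May 2017), pushing the deadline to 20 August 2019.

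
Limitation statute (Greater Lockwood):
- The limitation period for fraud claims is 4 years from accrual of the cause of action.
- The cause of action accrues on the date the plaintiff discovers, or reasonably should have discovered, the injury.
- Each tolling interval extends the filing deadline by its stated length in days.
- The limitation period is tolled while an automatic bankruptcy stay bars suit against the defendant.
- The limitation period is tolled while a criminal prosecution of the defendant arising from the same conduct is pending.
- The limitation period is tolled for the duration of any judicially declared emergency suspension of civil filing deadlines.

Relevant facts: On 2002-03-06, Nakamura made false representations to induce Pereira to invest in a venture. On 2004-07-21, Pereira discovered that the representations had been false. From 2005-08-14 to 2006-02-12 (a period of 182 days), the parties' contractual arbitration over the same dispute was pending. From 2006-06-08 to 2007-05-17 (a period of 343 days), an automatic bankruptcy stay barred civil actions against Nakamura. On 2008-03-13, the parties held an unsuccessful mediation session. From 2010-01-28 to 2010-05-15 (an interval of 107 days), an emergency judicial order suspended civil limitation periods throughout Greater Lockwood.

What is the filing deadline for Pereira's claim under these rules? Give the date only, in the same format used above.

2009-06-29

Accrual is tied to discovery, so the period began on 2004-07-21 rather than on 2002-03-06 when the act occurred.
The untolled deadline — 4 years after 2004-07-21 — is 2008-07-21.
The period was tolled for 343 days by the automatic bankruptcy stay (2006-06-08 to 2007-05-17), pushing the deadline to 2009-06-29.
By the time the emergency suspension of filing deadlines began on 2010-01-28, the limitation period had already expired on 2009-06-29; that interval cannot revive it.
Although a pending arbitration ran from 2005-08-14 to 2006-02-12, the stated rules do not make that a tolling event, so it is disregarded.
The other events in the timeline have no effect on the limitation period under the stated rules.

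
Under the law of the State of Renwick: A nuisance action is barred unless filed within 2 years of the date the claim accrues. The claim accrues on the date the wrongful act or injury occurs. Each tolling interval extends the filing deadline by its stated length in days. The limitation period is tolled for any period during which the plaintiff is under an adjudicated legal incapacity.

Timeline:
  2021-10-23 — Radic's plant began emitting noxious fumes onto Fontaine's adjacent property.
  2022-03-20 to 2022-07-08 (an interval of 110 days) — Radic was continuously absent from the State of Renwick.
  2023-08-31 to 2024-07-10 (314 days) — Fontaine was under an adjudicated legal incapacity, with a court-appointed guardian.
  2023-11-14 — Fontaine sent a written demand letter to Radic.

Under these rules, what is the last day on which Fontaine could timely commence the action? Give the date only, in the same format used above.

The claim accrued on 2021-10-23, when the wrongful act occurred.
Adding the 2 years base period to 2021-10-23 gives a deadline of 2023-10-23, before any tolling.
Because the plaintiff's legal incapacity ran from 2023-08-31 to 2024-07-10, the deadline is extended by 314 days to 2024-09-01.
The defendant's absence from the jurisdiction from 2022-03-20 to 2022-07-08 does not toll the period, because no stated rule makes the defendant's absence a tolling event.
Nothing else in the chronology tolls or restarts the period.

2024-09-01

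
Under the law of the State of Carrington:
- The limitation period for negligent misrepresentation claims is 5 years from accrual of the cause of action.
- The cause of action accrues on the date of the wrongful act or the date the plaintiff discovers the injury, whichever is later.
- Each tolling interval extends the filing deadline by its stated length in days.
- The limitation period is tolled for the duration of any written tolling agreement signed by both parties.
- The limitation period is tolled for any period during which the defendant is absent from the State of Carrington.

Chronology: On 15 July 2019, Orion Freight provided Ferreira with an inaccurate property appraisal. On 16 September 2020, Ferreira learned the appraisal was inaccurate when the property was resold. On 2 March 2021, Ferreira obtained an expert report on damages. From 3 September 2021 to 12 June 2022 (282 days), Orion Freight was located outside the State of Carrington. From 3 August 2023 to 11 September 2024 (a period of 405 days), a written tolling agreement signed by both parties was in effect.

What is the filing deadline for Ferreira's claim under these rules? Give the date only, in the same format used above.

4 August 2027

The claim accrued on 16 September 2020 — the later of the 15 July 2019 act and the 16 September 2020 discovery.
The untolled deadline — 5 years after 16 September 2020 — is 16 September 2025.
Because the defendant's absence from the jurisdiction ran from 3 September 2021 to 12 June 2022, the deadline is extended by 282 days to 25 June 2026.
The period was tolled for 405 days by the written tolling agreement (3 August 2023 to 11 September 2024), pushing the deadline to 4 August 2027.
Nothing else in the chronology tolls or restarts the period.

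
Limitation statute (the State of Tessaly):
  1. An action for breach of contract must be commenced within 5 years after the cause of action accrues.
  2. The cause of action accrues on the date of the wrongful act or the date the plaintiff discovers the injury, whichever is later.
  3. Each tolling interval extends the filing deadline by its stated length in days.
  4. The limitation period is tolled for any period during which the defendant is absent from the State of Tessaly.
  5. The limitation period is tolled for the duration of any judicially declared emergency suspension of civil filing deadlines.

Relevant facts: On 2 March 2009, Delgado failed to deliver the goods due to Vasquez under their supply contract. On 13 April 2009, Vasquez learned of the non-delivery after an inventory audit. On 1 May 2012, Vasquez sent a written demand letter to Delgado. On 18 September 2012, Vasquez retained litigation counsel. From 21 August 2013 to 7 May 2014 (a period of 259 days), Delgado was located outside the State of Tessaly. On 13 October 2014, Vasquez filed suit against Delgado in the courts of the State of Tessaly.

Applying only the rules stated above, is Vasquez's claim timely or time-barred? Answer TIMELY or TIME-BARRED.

Because discovery on 13 April 2009 post-dates the 2 March 2009 act, accrual under the later-of rule falls on 13 April 2009.
Adding the 5 years base period to 13 April 2009 gives a deadline of 13 April 2014, before any tolling.
The defendant's absence from the jurisdiction from 21 August 2013 to 7 May 2014 tolled the period for 259 days, extending the deadline to 28 December 2014.
None of the other events listed affects the running of the period under the stated rules.
The 13 October 2014 filing precedes the 28 December 2014 deadline; the claim is timely.

TIMELY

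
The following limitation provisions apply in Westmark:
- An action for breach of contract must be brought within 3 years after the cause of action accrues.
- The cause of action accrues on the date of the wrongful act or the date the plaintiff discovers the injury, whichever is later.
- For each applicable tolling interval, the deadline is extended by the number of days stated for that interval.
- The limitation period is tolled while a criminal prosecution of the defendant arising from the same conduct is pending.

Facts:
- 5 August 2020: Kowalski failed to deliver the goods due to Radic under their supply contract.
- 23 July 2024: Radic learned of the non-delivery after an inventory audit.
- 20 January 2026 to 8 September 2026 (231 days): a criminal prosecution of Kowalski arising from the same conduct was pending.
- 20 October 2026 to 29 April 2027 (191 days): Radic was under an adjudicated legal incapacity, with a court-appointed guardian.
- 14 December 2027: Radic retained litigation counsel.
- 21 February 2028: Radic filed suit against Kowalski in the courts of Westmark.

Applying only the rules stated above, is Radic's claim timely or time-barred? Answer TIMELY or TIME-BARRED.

Because discovery on 23 July 2024 post-dates the 5 August 2020 act, accrual under the later-of rule falls on 23 July 2024.
The untolled deadline — 3 years after 23 July 2024 — is 23 July 2027.
The pending criminal prosecution from 20 January 2026 to 8 September 2026 tolled the period for 231 days, extending the deadline to 10 March 2028.
The plaintiff's legal incapacity from 20 October 2026 to 29 April 2027 does not toll the period, because no stated rule makes the plaintiff's incapacity a tolling event.
None of the other events listed affects the running of the period under the stated rules.
The 21 February 2028 filing precedes the 10 March 2028 deadline; the claim is timely.

TIMELY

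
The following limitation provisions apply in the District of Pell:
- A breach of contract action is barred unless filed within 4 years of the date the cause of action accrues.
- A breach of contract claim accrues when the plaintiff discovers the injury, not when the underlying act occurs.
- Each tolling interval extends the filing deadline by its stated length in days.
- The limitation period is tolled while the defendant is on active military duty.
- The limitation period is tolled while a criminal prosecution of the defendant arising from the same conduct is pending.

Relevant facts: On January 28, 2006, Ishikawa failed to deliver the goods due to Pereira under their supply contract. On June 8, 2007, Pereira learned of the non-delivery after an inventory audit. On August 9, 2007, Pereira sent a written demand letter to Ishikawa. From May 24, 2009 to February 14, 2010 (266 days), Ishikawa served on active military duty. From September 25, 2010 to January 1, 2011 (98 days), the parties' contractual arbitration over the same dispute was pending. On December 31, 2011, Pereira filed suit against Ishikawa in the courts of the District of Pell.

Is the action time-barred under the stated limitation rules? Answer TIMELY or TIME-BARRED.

TIMELY

The claim did not accrue until Pereira discovered the injury on June 8, 2007; the January 28, 2006 act date does not start the clock under the stated rule.
Adding the 4 years base period to June 8, 2007 gives a deadline of June 8, 2011, before any tolling.
The defendant's active military service from May 24, 2009 to February 14, 2010 tolled the period for 266 days, extending the deadline to February 29, 2012.
No stated provision tolls the period for a pending arbitration, so the interval from September 25, 2010 to January 1, 2011 has no effect on the deadline.
Nothing else in the chronology tolls or restarts the period.
Filing on December 31, 2011 beat the February 29, 2012 deadline — the action is timely.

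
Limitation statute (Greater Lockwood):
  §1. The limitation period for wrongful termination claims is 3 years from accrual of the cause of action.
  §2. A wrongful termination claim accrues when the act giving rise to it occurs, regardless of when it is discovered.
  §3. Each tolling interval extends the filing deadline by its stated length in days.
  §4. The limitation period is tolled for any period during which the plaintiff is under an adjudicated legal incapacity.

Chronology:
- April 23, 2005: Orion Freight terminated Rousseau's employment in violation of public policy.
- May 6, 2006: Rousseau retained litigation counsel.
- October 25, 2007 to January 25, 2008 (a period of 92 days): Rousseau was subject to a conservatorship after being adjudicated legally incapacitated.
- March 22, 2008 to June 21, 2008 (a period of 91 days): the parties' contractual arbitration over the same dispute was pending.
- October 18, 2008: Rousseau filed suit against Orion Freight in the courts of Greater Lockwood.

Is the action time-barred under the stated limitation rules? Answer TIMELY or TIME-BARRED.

The limitation period began to run on April 23, 2005.
Adding the 3 years base period to April 23, 2005 gives a deadline of April 23, 2008, before any tolling.
Because the plaintiff's legal incapacity ran from October 25, 2007 to January 25, 2008, the deadline is extended by 92 days to July 24, 2008.
The pending related arbitration from March 22, 2008 to June 21, 2008 does not toll the period, because no stated rule makes a pending arbitration a tolling event.
The other events in the timeline have no effect on the limitation period under the stated rules.
The October 18, 2008 filing falls after the July 24, 2008 deadline; the claim is time-barred.

TIME-BARRED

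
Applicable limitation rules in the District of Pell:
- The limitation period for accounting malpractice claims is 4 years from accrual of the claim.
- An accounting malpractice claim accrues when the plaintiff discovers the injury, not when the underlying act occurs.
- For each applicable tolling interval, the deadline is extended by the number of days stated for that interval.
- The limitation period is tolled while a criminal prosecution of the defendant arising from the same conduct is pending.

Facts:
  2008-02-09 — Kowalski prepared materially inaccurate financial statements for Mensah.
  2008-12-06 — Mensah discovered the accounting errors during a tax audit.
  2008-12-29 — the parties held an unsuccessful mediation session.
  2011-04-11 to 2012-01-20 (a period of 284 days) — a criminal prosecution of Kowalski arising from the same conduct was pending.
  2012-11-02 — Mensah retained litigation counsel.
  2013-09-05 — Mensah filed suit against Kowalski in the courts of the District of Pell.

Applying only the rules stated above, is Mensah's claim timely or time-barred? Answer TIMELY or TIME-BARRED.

Accrual is tied to discovery, so the period began on 2008-12-06 rather than on 2008-02-09 when the act occurred.
The untolled deadline — 4 years after 2008-12-06 — is 2012-12-06.
Because the pending criminal prosecution ran from 2011-04-11 to 2012-01-20, the deadline is extended by 284 days to 2013-09-16.
None of the other events listed affects the running of the period under the stated rules.
The 2013-09-05 filing precedes the 2013-09-16 deadline; the claim is timely.

TIMELY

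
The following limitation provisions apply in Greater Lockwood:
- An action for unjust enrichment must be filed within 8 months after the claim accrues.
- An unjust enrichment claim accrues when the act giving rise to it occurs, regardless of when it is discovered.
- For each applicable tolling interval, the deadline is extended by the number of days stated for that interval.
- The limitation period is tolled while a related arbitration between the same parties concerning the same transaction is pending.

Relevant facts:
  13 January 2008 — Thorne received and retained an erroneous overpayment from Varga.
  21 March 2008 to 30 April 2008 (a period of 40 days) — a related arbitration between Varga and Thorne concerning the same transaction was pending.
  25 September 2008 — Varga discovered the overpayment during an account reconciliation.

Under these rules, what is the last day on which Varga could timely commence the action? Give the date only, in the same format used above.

23 October 2008

Because the rule ties accrual to occurrence, the claim accrued on 13 January 2008, not on the 25 September 2008 discovery date.
The untolled deadline — 8 months after 13 January 2008 — is 13 September 2008.
The period was tolled for 40 days by the pending related arbitration (21 March 2008 to 30 April 2008), pushing the deadline to 23 October 2008.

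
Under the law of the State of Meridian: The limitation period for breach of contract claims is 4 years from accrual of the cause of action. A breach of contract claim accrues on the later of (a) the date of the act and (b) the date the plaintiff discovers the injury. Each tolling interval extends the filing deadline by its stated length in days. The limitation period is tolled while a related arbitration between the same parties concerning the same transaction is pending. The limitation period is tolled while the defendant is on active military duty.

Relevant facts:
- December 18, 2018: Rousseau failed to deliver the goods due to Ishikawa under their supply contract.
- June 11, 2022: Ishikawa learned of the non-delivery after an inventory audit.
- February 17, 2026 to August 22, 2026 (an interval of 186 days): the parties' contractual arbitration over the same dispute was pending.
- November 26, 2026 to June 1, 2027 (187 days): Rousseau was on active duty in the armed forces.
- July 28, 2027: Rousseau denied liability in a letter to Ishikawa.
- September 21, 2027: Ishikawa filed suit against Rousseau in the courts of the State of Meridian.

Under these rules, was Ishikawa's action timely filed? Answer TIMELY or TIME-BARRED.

Because discovery on June 11, 2022 post-dates the December 18, 2018 act, accrual under the later-of rule falls on June 11, 2022.
The untolled deadline — 4 years after June 11, 2022 — is June 11, 2026.
The period was tolled for 186 days by the pending related arbitration (February 17, 2026 to August 22, 2026), pushing the deadline to December 14, 2026.
The period was tolled for 187 days by the defendant's active military service (November 26, 2026 to June 1, 2027), pushing the deadline to June 19, 2027.
Nothing else in the chronology tolls or restarts the period.
Ishikawa filed on September 21, 2027, after the June 19, 2027 deadline, so the action is time-barred.

TIME-BARRED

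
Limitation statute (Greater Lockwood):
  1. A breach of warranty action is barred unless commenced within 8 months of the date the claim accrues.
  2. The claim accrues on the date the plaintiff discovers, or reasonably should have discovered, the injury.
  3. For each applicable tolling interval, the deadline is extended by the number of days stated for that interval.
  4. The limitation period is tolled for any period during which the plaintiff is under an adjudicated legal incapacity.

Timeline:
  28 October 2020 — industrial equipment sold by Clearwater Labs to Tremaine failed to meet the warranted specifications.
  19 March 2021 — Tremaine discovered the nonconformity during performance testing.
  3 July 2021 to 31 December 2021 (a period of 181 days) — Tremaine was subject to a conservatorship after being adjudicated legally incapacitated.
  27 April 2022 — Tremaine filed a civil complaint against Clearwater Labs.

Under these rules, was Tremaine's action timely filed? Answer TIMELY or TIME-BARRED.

TIMELY

Accrual is tied to discovery, so the period began on 19 March 2021 rather than on 28 October 2020 when the act occurred.
Adding the 8 months base period to 19 March 2021 gives a deadline of 19 November 2021, before any tolling.
The plaintiff's legal incapacity from 3 July 2021 to 31 December 2021 tolled the period for 181 days, extending the deadline to 19 May 2022.
Tremaine filed on 27 April 2022, before the 19 May 2022 deadline, so the action is timely.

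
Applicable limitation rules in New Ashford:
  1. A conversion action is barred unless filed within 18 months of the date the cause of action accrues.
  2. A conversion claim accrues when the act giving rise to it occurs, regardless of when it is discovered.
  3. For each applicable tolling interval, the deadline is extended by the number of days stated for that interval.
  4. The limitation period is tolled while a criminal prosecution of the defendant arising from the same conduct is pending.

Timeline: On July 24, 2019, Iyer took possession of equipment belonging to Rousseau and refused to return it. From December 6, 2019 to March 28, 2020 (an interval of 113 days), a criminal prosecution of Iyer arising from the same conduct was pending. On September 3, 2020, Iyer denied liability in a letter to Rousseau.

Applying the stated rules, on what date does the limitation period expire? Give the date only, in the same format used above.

May 17, 2021

The cause of action accrued on July 24, 2019, the date of the act.
18 months from July 24, 2019 is January 24, 2021.
Because the pending criminal prosecution ran from December 6, 2019 to March 28, 2020, the deadline is extended by 113 days to May 17, 2021.
The other events in the timeline have no effect on the limitation period under the stated rules.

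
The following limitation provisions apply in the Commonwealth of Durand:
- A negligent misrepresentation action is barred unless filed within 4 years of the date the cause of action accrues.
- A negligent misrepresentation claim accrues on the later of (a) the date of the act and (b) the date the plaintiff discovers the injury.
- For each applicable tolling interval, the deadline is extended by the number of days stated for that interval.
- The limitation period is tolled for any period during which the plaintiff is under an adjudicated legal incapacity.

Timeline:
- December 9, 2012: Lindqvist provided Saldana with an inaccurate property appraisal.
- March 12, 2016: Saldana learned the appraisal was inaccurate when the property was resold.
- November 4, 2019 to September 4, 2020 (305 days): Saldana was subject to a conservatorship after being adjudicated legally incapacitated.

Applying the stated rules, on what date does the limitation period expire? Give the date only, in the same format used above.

January 11, 2021

Because discovery on March 12, 2016 post-dates the December 9, 2012 act, accrual under the later-of rule falls on March 12, 2016.
4 years from March 12, 2016 is March 12, 2020.
The period was tolled for 305 days by the plaintiff's legal incapacity (November 4, 2019 to September 4, 2020), pushing the deadline to January 11, 2021.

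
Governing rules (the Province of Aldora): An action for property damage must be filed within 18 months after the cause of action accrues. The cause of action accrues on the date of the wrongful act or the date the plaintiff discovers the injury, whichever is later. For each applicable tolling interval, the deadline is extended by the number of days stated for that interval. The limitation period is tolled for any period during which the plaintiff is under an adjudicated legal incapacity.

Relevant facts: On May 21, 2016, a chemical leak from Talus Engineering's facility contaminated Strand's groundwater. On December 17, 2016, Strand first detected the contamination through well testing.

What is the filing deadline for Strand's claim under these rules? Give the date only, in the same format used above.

June 17, 2018

The claim accrued on December 17, 2016 — the later of the May 21, 2016 act and the December 17, 2016 discovery.
The untolled deadline — 18 months after December 17, 2016 — is June 17, 2018.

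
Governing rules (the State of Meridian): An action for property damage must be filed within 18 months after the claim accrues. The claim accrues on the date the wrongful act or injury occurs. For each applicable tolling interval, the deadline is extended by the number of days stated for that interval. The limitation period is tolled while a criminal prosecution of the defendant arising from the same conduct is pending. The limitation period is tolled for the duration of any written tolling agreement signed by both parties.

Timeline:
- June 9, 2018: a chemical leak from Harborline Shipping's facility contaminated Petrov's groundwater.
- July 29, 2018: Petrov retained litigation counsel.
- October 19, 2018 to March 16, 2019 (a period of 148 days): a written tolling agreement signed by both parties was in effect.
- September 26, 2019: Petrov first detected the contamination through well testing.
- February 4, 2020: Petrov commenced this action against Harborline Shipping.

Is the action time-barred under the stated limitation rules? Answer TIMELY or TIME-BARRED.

Accrual is governed by the date of the act, so the period began to run on June 9, 2018; the later discovery on September 26, 2019 is irrelevant under the stated rule.
Adding the 18 months base period to June 9, 2018 gives a deadline of December 9, 2019, before any tolling.
Because the written tolling agreement ran from October 19, 2018 to March 16, 2019, the deadline is extended by 148 days to May 5, 2020.
Nothing else in the chronology tolls or restarts the period.
Petrov filed on February 4, 2020, before the May 5, 2020 deadline, so the action is timely.

TIMELY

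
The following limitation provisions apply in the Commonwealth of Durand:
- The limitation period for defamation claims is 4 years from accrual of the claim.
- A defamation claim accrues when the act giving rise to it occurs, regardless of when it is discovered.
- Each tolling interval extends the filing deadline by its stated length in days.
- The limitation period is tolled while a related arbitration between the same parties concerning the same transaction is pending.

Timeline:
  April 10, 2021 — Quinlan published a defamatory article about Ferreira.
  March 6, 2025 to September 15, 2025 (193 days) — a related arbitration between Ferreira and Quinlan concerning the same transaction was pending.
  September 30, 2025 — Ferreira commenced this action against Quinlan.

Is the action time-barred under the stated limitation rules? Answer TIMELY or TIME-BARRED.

The claim accrued on April 10, 2021, when the wrongful act occurred.
The untolled deadline — 4 years after April 10, 2021 — is April 10, 2025.
The period was tolled for 193 days by the pending related arbitration (March 6, 2025 to September 15, 2025), pushing the deadline to October 20, 2025.
The September 30, 2025 filing precedes the October 20, 2025 deadline; the claim is timely.

TIMELY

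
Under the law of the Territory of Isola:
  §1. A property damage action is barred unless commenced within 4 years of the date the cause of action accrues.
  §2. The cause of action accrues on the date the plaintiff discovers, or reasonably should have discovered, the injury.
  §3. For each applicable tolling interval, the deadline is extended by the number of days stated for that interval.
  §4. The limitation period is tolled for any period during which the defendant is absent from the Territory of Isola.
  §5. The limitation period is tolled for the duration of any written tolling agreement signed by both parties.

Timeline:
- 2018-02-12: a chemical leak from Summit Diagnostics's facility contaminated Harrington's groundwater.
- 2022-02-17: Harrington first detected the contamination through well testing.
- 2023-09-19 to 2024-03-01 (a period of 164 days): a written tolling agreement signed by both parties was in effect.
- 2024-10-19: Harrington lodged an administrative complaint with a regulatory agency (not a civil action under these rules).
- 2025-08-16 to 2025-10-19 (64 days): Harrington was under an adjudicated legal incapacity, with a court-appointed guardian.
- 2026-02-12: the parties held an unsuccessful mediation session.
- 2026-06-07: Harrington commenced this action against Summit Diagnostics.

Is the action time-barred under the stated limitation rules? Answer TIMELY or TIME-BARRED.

TIMELY

Under the discovery rule, the claim accrued on 2022-02-17, when Harrington discovered the injury — not on the 2018-02-12 date of the underlying act.
Adding the 4 years base period to 2022-02-17 gives a deadline of 2026-02-17, before any tolling.
The written tolling agreement from 2023-09-19 to 2024-03-01 tolled the period for 164 days, extending the deadline to 2026-07-31.
No stated provision tolls the period for the plaintiff's incapacity, so the interval from 2025-08-16 to 2025-10-19 has no effect on the deadline.
Nothing else in the chronology tolls or restarts the period.
The 2026-06-07 filing precedes the 2026-07-31 deadline; the claim is timely.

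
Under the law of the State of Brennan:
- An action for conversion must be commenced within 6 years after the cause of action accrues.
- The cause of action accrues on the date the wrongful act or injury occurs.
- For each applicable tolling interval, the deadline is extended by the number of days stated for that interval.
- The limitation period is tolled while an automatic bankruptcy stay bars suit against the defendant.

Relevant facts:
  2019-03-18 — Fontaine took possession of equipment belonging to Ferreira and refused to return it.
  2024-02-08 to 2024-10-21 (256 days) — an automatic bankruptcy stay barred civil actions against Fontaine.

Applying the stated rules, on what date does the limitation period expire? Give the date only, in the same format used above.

2025-11-29

The limitation period began to run on 2019-03-18.
Adding the 6 years base period to 2019-03-18 gives a deadline of 2025-03-18, before any tolling.
The period was tolled for 256 days by the automatic bankruptcy stay (2024-02-08 to 2024-10-21), pushing the deadline to 2025-11-29.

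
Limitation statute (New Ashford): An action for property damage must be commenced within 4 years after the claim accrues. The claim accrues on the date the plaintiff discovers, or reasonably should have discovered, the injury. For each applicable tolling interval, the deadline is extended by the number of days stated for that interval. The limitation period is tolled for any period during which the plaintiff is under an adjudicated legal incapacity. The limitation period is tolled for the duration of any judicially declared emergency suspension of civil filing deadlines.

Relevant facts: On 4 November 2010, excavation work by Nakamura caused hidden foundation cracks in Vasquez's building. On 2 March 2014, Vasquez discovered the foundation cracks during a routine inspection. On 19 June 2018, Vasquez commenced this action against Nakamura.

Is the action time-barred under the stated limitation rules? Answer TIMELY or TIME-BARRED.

Accrual is tied to discovery, so the period began on 2 March 2014 rather than on 4 November 2010 when the act occurred.
4 years from 2 March 2014 is 2 March 2018.
Filing on 19 June 2018 missed the 2 March 2018 deadline — the action is time-barred.

TIME-BARRED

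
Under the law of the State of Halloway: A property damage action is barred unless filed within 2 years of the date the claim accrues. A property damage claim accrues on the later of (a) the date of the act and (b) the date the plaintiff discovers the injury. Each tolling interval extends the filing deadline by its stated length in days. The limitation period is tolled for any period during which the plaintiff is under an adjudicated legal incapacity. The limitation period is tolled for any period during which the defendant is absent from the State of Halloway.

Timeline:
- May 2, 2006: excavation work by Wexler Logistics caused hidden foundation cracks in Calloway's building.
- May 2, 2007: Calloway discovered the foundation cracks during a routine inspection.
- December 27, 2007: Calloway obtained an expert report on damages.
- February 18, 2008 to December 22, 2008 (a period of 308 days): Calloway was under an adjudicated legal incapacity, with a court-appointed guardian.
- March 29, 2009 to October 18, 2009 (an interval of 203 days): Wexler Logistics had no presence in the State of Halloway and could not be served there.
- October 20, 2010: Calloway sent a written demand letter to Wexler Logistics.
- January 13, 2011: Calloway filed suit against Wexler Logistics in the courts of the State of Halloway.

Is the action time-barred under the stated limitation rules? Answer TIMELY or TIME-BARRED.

TIME-BARRED

Taking the later of the act (May 2, 2006) and discovery (May 2, 2007), the claim accrued on May 2, 2007.
Adding the 2 years base period to May 2, 2007 gives a deadline of May 2, 2009, before any tolling.
The period was tolled for 308 days by the plaintiff's legal incapacity (February 18, 2008 to December 22, 2008), pushing the deadline to March 6, 2010.
The defendant's absence from the jurisdiction from March 29, 2009 to October 18, 2009 tolled the period for 203 days, extending the deadline to September 25, 2010.
Nothing else in the chronology tolls or restarts the period.
Filing on January 13, 2011 missed the September 25, 2010 deadline — the action is time-barred.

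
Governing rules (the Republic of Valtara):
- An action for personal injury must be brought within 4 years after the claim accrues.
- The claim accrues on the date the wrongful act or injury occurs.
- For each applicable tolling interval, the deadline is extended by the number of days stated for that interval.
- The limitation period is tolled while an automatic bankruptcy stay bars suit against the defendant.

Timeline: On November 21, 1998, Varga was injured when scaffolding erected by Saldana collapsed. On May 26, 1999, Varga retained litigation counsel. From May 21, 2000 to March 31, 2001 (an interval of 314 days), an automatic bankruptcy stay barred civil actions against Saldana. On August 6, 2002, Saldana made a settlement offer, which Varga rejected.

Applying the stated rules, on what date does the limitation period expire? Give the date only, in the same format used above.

The claim accrued on November 21, 1998, the date of the act.
Adding the 4 years base period to November 21, 1998 gives a deadline of November 21, 2002, before any tolling.
The automatic bankruptcy stay from May 21, 2000 to March 31, 2001 tolled the period for 314 days, extending the deadline to October 1, 2003.
The other events in the timeline have no effect on the limitation period under the stated rules.

October 1, 2003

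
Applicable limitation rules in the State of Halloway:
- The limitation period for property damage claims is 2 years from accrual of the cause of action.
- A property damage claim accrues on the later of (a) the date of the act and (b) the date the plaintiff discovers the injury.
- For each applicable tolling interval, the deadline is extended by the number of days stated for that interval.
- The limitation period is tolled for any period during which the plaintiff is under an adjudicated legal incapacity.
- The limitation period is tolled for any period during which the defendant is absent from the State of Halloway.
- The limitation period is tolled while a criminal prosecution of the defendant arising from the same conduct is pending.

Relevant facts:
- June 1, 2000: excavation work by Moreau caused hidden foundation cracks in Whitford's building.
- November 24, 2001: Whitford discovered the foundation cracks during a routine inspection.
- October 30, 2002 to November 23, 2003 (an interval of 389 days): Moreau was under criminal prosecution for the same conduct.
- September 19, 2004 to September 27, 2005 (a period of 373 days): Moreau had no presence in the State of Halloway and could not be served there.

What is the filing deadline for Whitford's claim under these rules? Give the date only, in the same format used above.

The claim accrued on November 24, 2001 — the later of the June 1, 2000 act and the November 24, 2001 discovery.
Adding the 2 years base period to November 24, 2001 gives a deadline of November 24, 2003, before any tolling.
The period was tolled for 389 days by the pending criminal prosecution (October 30, 2002 to November 23, 2003), pushing the deadline to December 17, 2004.
Because the defendant's absence from the jurisdiction ran from September 19, 2004 to September 27, 2005, the deadline is extended by 373 days to December 25, 2005.

December 25, 2005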